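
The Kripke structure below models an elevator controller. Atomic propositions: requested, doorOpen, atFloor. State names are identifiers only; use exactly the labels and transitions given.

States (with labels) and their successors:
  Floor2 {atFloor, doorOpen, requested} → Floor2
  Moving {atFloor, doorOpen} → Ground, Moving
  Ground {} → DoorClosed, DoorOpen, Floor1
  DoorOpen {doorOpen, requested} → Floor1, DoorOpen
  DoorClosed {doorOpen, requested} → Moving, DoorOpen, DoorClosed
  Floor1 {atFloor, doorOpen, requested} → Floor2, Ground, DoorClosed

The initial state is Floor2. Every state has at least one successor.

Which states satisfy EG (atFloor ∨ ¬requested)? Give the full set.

{Floor2, Moving, Ground, Floor1}

States satisfying atFloor ∨ ¬requested: {Floor2, Moving, Ground, Floor1}.
States satisfying EG (atFloor ∨ ¬requested): {Floor2, Moving, Ground, Floor1}.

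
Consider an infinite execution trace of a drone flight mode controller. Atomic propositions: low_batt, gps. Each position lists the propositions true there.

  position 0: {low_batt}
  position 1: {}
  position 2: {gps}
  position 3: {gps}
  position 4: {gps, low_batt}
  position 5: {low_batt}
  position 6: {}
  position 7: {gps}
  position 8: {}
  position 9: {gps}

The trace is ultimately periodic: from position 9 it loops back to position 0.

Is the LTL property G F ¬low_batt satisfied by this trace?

F ¬low_batt holds at every position 0..9, and those are all positions ever visited, so G F ¬low_batt holds.

Yes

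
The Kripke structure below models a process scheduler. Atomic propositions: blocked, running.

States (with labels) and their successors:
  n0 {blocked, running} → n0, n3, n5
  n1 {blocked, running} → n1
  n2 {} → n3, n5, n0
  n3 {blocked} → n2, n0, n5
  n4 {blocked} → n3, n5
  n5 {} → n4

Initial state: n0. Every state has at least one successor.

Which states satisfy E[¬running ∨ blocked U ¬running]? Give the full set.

{n0, n2, n3, n4, n5}

States satisfying ¬running ∨ blocked: {n0, n1, n2, n3, n4, n5}.
States satisfying ¬running: {n2, n3, n4, n5}.
States satisfying E[¬running ∨ blocked U ¬running]: {n0, n2, n3, n4, n5}.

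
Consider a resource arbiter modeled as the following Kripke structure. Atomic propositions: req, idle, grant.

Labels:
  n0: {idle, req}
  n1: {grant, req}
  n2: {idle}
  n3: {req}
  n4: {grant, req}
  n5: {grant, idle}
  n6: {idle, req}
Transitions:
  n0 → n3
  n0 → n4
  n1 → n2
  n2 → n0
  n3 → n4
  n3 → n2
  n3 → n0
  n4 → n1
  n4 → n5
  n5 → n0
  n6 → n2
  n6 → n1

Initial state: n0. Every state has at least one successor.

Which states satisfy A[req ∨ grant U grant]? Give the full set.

States satisfying req ∨ grant: {n0, n1, n3, n4, n5, n6}.
States satisfying grant: {n1, n4, n5}.
States satisfying A[req ∨ grant U grant]: {n1, n4, n5}.

{n1, n4, n5}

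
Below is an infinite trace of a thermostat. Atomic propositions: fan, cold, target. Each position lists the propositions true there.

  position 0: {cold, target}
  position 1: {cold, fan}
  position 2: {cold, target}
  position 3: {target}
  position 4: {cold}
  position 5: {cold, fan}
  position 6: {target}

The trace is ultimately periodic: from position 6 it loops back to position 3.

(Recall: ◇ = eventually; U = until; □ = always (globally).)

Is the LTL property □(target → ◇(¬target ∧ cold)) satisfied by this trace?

Yes

target → ◇(¬target ∧ cold) holds at every position 0..6, and those are all positions ever visited, so □(target → ◇(¬target ∧ cold)) holds.
Positions where target holds: 0, 2, 3, 6.
Check ◇(¬target ∧ cold) at each: 0→ok, 2→ok, 3→ok, 6→ok.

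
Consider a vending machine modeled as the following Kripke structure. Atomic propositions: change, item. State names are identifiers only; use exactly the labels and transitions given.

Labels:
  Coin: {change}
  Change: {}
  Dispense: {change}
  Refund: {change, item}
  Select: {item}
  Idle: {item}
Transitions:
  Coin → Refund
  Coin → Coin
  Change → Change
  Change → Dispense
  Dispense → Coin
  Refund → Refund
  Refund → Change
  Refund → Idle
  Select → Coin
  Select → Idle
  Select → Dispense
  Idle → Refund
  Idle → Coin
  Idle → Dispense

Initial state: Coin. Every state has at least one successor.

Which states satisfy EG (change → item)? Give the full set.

States satisfying change → item: {Change, Refund, Select, Idle}.
States satisfying EG (change → item): {Change, Refund, Select, Idle}.

{Change, Refund, Select, Idle}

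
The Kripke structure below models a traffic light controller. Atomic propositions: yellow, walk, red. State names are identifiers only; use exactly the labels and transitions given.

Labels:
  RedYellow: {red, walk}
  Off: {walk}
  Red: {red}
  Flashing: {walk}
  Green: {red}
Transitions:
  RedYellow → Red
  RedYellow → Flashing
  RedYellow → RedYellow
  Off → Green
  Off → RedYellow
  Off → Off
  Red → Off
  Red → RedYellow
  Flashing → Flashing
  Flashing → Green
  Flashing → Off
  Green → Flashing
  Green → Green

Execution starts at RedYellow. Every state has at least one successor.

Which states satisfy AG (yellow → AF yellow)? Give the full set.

States satisfying yellow → AF yellow: {RedYellow, Off, Red, Flashing, Green}.
States satisfying AG (yellow → AF yellow): {RedYellow, Off, Red, Flashing, Green}.

{RedYellow, Off, Red, Flashing, Green}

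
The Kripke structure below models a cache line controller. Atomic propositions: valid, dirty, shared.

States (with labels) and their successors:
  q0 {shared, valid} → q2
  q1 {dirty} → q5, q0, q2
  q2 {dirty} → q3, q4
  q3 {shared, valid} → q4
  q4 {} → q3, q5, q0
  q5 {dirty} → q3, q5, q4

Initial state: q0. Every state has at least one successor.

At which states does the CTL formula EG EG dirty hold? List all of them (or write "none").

{q1, q5}

States satisfying EG dirty: {q1, q5}.
States satisfying EG EG dirty: {q1, q5}.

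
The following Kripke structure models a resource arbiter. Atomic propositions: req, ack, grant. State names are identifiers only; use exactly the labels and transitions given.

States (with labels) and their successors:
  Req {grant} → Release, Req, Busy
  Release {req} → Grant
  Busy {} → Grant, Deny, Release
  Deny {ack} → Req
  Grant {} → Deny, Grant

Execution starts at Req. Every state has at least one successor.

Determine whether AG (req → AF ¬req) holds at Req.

States satisfying req → AF ¬req: {Req, Release, Busy, Deny, Grant}.
States satisfying AG (req → AF ¬req): {Req, Release, Busy, Deny, Grant}.
Every state reachable from Req satisfies req → AF ¬req.
Req ∈ Sat(AG (req → AF ¬req)).

Yes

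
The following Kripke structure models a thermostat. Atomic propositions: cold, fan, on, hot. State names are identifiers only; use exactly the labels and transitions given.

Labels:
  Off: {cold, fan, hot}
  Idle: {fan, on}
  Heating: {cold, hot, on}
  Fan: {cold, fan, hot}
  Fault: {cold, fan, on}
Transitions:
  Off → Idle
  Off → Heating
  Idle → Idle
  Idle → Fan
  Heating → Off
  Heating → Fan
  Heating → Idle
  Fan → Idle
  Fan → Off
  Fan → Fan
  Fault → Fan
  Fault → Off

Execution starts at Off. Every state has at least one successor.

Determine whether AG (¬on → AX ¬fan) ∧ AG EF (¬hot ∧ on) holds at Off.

Does not hold

States satisfying ¬on → AX ¬fan: {Idle, Heating, Fault}.
States satisfying AG (¬on → AX ¬fan): ∅.
States satisfying EF (¬hot ∧ on): {Off, Idle, Heating, Fan, Fault}.
States satisfying AG EF (¬hot ∧ on): {Off, Idle, Heating, Fan, Fault}.
States satisfying AG (¬on → AX ¬fan) ∧ AG EF (¬hot ∧ on): ∅.
Off ∉ Sat(AG (¬on → AX ¬fan) ∧ AG EF (¬hot ∧ on)).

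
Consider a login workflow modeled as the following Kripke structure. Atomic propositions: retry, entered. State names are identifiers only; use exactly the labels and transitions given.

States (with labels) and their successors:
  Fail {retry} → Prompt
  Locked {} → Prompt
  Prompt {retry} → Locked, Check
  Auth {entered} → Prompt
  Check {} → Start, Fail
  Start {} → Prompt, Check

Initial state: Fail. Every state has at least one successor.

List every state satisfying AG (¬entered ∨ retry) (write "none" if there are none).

{Fail, Locked, Prompt, Check, Start}

States satisfying ¬entered ∨ retry: {Fail, Locked, Prompt, Check, Start}.
States satisfying AG (¬entered ∨ retry): {Fail, Locked, Prompt, Check, Start}.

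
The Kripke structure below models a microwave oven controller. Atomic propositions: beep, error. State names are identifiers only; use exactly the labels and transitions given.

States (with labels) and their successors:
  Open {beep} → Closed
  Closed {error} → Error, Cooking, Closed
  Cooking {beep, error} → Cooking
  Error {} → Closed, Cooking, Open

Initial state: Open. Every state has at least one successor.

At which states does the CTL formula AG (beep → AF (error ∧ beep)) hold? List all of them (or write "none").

States satisfying beep → AF (error ∧ beep): {Closed, Cooking, Error}.
States satisfying AG (beep → AF (error ∧ beep)): {Cooking}.

{Cooking}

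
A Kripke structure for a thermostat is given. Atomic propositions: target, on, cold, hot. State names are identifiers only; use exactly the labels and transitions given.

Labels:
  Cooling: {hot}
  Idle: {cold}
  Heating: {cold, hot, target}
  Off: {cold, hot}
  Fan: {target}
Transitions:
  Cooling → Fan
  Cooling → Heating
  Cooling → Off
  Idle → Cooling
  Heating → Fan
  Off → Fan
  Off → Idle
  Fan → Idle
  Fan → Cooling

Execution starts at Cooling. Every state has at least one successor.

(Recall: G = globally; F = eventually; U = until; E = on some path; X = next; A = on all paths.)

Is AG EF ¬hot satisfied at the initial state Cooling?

States satisfying EF ¬hot: {Cooling, Idle, Heating, Off, Fan}.
States satisfying AG EF ¬hot: {Cooling, Idle, Heating, Off, Fan}.
Every state reachable from Cooling satisfies EF ¬hot.
Cooling ∈ Sat(AG EF ¬hot).

Holds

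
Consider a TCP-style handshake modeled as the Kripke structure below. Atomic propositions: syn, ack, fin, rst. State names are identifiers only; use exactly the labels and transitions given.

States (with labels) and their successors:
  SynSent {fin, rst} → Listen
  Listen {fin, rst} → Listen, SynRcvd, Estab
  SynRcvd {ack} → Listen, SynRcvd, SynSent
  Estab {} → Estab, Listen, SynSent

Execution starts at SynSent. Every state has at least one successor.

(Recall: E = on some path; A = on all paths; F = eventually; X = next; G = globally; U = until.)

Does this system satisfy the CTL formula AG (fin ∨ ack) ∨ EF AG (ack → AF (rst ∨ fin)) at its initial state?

No

States satisfying fin ∨ ack: {SynSent, Listen, SynRcvd}.
States satisfying AG (fin ∨ ack): ∅.
States satisfying AG (ack → AF (rst ∨ fin)): ∅.
States satisfying EF AG (ack → AF (rst ∨ fin)): ∅.
States satisfying AG (fin ∨ ack) ∨ EF AG (ack → AF (rst ∨ fin)): ∅.
SynSent ∉ Sat(AG (fin ∨ ack) ∨ EF AG (ack → AF (rst ∨ fin))).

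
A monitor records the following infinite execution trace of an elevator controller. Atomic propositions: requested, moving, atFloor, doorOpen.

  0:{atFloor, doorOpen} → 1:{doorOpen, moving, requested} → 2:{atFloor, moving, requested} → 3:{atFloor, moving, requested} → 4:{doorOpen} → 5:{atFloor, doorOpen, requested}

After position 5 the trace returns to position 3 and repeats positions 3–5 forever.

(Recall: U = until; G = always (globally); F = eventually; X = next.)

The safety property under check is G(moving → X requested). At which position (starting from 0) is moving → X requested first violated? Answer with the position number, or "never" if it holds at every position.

Check moving → X requested at each position in order: 0 ✓, 1 ✓, 2 ✓.
At position 3 the labels are {atFloor, moving, requested} and the next position 4 has {doorOpen}, so moving → X requested is false there. This is the first violation.

3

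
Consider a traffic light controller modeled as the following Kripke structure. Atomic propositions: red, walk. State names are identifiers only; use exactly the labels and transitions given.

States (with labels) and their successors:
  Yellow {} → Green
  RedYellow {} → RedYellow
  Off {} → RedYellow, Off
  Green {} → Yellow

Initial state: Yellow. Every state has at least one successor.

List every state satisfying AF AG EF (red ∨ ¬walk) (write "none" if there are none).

States satisfying AG EF (red ∨ ¬walk): {Yellow, RedYellow, Off, Green}.
States satisfying AF AG EF (red ∨ ¬walk): {Yellow, RedYellow, Off, Green}.

{Yellow, RedYellow, Off, Green}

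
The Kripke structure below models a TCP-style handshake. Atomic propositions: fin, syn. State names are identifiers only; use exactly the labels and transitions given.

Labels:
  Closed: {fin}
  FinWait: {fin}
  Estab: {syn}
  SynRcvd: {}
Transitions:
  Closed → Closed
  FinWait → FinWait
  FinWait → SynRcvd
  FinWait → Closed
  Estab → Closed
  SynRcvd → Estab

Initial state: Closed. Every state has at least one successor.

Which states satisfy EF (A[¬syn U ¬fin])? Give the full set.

States satisfying A[¬syn U ¬fin]: {Estab, SynRcvd}.
States satisfying EF (A[¬syn U ¬fin]): {FinWait, Estab, SynRcvd}.

{FinWait, Estab, SynRcvd}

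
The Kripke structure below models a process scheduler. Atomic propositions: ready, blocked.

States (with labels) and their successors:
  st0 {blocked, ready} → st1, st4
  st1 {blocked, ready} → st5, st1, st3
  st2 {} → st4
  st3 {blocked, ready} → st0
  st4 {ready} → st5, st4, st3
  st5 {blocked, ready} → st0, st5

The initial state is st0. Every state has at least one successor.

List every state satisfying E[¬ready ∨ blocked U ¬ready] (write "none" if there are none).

{st2}

States satisfying ¬ready ∨ blocked: {st0, st1, st2, st3, st5}.
States satisfying ¬ready: {st2}.
States satisfying E[¬ready ∨ blocked U ¬ready]: {st2}.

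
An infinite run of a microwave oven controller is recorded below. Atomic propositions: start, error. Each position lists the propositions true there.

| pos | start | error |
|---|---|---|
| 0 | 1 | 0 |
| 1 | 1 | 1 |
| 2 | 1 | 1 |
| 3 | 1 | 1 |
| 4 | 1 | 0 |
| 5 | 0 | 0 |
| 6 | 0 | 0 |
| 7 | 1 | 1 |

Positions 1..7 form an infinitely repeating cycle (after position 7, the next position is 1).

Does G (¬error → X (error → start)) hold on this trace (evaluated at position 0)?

¬error → X (error → start) holds at every position 0..7, and those are all positions ever visited, so G (¬error → X (error → start)) holds.
Positions where ¬error holds: 0, 4, 5, 6.
Check X (error → start) at each: 0→ok, 4→ok, 5→ok, 6→ok.

Satisfied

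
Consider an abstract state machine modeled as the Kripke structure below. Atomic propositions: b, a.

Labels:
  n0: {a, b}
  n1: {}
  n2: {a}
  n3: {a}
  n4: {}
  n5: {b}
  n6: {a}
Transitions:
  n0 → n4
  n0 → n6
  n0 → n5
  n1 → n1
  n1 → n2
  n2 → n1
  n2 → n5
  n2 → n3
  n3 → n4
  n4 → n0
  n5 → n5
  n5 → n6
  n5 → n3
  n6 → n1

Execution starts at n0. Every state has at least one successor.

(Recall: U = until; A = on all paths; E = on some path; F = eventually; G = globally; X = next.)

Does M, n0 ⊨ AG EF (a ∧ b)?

Holds

States satisfying EF (a ∧ b): {n0, n1, n2, n3, n4, n5, n6}.
States satisfying AG EF (a ∧ b): {n0, n1, n2, n3, n4, n5, n6}.
Every state reachable from n0 satisfies EF (a ∧ b).
n0 ∈ Sat(AG EF (a ∧ b)).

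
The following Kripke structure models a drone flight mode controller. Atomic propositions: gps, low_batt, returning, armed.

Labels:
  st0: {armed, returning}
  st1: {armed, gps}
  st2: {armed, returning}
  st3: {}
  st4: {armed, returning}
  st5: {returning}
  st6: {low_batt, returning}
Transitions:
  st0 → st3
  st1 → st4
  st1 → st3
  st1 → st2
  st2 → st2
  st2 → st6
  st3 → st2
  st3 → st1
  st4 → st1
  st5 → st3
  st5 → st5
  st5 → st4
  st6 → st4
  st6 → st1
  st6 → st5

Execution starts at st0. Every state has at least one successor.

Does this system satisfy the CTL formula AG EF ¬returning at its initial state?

States satisfying EF ¬returning: {st0, st1, st2, st3, st4, st5, st6}.
States satisfying AG EF ¬returning: {st0, st1, st2, st3, st4, st5, st6}.
Every state reachable from st0 satisfies EF ¬returning.
st0 ∈ Sat(AG EF ¬returning).

Holds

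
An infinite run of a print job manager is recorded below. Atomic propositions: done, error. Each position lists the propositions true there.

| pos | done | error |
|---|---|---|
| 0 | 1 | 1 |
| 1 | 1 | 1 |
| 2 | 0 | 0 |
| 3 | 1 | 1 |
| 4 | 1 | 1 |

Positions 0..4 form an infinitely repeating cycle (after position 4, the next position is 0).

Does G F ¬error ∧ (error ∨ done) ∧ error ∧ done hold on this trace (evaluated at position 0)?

F ¬error holds at every position 0..4, and those are all positions ever visited, so G F ¬error holds.
At position 0: G F ¬error is true; (error ∨ done) ∧ error ∧ done is true; so G F ¬error ∧ (error ∨ done) ∧ error ∧ done is true.

Satisfied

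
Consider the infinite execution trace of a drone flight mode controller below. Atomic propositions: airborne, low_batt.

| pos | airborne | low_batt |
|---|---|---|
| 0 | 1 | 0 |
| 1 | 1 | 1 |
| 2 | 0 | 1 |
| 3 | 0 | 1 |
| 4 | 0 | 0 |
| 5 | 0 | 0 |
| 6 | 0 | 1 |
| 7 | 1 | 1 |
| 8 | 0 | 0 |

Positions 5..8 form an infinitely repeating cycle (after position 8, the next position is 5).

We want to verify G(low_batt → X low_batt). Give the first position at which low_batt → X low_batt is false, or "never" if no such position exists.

3

Check low_batt → X low_batt at each position in order: 0 ✓, 1 ✓, 2 ✓.
At position 3 the labels are {low_batt} and the next position 4 has {}, so low_batt → X low_batt is false there. This is the first violation.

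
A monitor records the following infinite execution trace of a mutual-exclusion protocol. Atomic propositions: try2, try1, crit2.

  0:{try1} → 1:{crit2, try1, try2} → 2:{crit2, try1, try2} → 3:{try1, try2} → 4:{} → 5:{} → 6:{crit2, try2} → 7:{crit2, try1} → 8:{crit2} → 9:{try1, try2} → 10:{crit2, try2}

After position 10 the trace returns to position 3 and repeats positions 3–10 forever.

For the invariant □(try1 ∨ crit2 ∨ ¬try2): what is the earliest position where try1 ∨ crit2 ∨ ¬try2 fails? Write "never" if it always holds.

never

try1 ∨ crit2 ∨ ¬try2 holds at every position 0..10, and those are all the positions the trace ever visits, so the invariant □(try1 ∨ crit2 ∨ ¬try2) is never violated.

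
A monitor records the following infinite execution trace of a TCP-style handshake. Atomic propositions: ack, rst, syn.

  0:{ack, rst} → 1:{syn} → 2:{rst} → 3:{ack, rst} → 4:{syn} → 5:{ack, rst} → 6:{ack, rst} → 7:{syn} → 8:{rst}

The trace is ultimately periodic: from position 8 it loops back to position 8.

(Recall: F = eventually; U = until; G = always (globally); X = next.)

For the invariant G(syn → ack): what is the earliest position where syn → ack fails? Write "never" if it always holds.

Check syn → ack at each position in order: 0 ✓.
At position 1 the labels are {syn}, so syn → ack is false there. This is the first violation.

1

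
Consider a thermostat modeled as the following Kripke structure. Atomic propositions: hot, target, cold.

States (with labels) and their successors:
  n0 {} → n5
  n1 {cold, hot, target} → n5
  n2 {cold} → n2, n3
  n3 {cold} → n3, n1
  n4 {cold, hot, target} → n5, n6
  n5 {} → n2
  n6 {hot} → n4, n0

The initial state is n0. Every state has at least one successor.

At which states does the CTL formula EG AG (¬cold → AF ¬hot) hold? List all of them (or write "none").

States satisfying AG (¬cold → AF ¬hot): {n0, n1, n2, n3, n5}.
States satisfying EG AG (¬cold → AF ¬hot): {n0, n1, n2, n3, n5}.

{n0, n1, n2, n3, n5}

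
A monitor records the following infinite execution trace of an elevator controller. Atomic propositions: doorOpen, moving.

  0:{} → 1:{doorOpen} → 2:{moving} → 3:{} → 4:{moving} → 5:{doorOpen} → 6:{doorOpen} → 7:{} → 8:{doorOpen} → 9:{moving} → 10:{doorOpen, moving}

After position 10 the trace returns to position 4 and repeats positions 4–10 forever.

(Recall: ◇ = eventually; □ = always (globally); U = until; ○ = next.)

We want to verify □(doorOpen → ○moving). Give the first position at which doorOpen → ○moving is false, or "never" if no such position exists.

5

Check doorOpen → ○moving at each position in order: 0 ✓, 1 ✓, 2 ✓, 3 ✓, 4 ✓.
At position 5 the labels are {doorOpen} and the next position 6 has {doorOpen}, so doorOpen → ○moving is false there. This is the first violation.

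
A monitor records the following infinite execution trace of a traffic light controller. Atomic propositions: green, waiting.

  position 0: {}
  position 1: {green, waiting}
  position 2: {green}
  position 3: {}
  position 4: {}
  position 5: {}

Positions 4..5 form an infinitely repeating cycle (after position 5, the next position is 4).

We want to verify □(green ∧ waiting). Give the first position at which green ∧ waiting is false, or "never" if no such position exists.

0

At position 0 the labels are {}, so green ∧ waiting is false there. This is the first violation.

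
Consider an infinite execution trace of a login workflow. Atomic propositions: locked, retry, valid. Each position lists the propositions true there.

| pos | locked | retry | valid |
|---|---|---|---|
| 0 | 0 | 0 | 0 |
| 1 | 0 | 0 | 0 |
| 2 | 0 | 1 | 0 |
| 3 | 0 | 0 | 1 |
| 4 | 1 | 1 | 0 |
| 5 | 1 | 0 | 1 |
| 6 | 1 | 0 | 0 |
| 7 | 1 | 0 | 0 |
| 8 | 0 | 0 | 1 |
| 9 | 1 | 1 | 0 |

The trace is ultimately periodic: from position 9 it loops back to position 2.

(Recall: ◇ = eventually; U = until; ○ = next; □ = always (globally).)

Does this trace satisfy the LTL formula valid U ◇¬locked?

Holds

Walking from position 0: ◇¬locked first holds at position 0, and valid holds at every earlier position along the way, so valid U ◇¬locked holds.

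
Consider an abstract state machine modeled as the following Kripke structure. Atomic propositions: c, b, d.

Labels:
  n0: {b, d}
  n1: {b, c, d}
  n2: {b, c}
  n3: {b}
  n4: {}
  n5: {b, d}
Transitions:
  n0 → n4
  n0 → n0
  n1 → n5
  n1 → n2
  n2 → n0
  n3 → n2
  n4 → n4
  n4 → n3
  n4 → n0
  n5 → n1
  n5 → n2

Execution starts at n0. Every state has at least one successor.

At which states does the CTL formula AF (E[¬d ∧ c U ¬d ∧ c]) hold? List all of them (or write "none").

States satisfying E[¬d ∧ c U ¬d ∧ c]: {n2}.
States satisfying AF (E[¬d ∧ c U ¬d ∧ c]): {n2, n3}.

{n2, n3}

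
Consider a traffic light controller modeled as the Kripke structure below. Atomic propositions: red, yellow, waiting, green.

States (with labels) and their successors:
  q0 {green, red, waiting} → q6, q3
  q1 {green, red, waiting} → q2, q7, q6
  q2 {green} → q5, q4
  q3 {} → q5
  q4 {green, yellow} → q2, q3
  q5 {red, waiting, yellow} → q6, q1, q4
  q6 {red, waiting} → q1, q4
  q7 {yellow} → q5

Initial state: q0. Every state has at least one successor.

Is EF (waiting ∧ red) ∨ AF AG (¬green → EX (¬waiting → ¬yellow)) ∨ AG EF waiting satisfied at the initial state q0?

States satisfying waiting ∧ red: {q0, q1, q5, q6}.
States satisfying EF (waiting ∧ red): {q0, q1, q2, q3, q4, q5, q6, q7}.
States satisfying AG (¬green → EX (¬waiting → ¬yellow)): {q0, q1, q2, q3, q4, q5, q6, q7}.
States satisfying AF AG (¬green → EX (¬waiting → ¬yellow)): {q0, q1, q2, q3, q4, q5, q6, q7}.
States satisfying EF waiting: {q0, q1, q2, q3, q4, q5, q6, q7}.
States satisfying AG EF waiting: {q0, q1, q2, q3, q4, q5, q6, q7}.
States satisfying EF (waiting ∧ red) ∨ AF AG (¬green → EX (¬waiting → ¬yellow)) ∨ AG EF waiting: {q0, q1, q2, q3, q4, q5, q6, q7}.
q0 ∈ Sat(EF (waiting ∧ red) ∨ AF AG (¬green → EX (¬waiting → ¬yellow)) ∨ AG EF waiting).

Holds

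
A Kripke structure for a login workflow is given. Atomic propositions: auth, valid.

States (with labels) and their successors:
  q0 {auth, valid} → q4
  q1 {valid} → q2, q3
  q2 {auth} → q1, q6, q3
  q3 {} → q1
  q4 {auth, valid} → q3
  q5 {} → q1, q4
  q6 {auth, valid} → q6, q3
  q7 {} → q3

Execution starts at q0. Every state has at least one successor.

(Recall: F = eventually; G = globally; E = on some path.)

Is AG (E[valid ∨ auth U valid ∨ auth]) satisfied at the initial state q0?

States satisfying E[valid ∨ auth U valid ∨ auth]: {q0, q1, q2, q4, q6}.
States satisfying AG (E[valid ∨ auth U valid ∨ auth]): ∅.
q3 is reachable from q0 and violates E[valid ∨ auth U valid ∨ auth], so AG fails at q0.
q0 ∉ Sat(AG (E[valid ∨ auth U valid ∨ auth])).

Does not hold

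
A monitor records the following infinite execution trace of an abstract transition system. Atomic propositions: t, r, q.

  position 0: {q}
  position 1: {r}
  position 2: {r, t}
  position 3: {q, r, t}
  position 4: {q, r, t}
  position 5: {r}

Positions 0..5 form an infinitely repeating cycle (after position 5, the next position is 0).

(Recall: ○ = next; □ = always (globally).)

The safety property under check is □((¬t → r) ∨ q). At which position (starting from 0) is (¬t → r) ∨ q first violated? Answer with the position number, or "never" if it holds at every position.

(¬t → r) ∨ q holds at every position 0..5, and those are all the positions the trace ever visits, so the invariant □((¬t → r) ∨ q) is never violated.

never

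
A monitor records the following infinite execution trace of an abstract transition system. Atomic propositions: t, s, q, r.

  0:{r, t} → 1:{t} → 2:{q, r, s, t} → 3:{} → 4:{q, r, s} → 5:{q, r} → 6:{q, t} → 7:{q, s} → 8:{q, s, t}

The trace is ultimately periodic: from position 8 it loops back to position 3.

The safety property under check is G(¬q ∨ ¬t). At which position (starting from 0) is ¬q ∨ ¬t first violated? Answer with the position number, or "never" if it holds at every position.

2

Check ¬q ∨ ¬t at each position in order: 0 ✓, 1 ✓.
At position 2 the labels are {q, r, s, t}, so ¬q ∨ ¬t is false there. This is the first violation.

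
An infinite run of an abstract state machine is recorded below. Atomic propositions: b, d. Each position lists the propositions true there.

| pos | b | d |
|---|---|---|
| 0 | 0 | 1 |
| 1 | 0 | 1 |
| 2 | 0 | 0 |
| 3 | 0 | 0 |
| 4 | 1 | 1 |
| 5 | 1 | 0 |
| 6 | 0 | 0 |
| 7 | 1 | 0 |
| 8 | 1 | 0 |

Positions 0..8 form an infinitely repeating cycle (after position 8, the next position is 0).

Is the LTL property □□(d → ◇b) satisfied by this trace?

Satisfied

□(d → ◇b) holds at every position 0..8, and those are all positions ever visited, so □□(d → ◇b) holds.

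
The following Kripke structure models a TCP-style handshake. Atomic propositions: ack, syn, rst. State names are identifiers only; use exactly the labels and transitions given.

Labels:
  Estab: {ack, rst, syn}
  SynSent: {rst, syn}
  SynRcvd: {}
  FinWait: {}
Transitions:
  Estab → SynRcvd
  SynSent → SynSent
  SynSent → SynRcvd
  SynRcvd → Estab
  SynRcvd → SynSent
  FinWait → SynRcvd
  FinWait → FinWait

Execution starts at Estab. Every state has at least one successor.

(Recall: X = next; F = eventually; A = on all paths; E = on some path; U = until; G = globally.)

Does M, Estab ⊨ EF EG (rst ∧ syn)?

States satisfying EG (rst ∧ syn): {SynSent}.
States satisfying EF EG (rst ∧ syn): {Estab, SynSent, SynRcvd, FinWait}.
Some path from Estab reaches a state where EG (rst ∧ syn) holds.
Estab ∈ Sat(EF EG (rst ∧ syn)).

Satisfied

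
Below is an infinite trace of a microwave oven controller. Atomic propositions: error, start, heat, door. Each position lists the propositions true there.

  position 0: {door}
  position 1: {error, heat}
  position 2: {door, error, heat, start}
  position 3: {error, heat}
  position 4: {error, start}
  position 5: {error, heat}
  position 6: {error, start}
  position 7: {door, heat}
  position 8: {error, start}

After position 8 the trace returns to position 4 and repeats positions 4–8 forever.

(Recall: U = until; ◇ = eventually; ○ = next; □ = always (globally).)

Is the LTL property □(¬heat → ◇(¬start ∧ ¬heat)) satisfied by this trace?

¬heat → ◇(¬start ∧ ¬heat) must hold at every position from 0 onward. It fails at position 4, so □(¬heat → ◇(¬start ∧ ¬heat)) is false.
Positions where ¬heat holds: 0, 4, 6, 8.
Check ◇(¬start ∧ ¬heat) at each: 0→ok, 4→fails, 6→fails, 8→fails.

Does not hold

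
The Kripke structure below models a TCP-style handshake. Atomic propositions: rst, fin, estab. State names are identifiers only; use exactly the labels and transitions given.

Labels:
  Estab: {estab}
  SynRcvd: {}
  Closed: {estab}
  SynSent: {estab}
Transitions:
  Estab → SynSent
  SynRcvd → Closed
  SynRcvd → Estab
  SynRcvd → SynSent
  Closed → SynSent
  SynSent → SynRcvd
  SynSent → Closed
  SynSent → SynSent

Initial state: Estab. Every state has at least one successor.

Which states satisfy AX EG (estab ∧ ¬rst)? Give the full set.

States satisfying EG (estab ∧ ¬rst): {Estab, Closed, SynSent}.
States satisfying AX EG (estab ∧ ¬rst): {Estab, SynRcvd, Closed}.

{Estab, SynRcvd, Closed}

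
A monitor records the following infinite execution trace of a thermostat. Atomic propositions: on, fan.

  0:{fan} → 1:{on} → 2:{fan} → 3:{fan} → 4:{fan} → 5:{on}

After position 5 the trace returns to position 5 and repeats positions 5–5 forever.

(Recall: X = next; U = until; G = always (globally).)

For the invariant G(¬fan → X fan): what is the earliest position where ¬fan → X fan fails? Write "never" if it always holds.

Check ¬fan → X fan at each position in order: 0 ✓, 1 ✓, 2 ✓, 3 ✓, 4 ✓.
At position 5 the labels are {on} and the next position 5 has {on}, so ¬fan → X fan is false there. This is the first violation.

5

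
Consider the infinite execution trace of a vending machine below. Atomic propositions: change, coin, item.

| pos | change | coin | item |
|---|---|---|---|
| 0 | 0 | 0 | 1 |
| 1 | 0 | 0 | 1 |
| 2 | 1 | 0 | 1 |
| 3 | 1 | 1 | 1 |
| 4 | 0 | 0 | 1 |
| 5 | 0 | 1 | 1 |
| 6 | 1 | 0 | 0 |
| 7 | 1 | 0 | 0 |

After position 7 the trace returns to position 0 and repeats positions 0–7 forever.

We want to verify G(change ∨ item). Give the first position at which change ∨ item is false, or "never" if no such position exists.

change ∨ item holds at every position 0..7, and those are all the positions the trace ever visits, so the invariant G(change ∨ item) is never violated.

never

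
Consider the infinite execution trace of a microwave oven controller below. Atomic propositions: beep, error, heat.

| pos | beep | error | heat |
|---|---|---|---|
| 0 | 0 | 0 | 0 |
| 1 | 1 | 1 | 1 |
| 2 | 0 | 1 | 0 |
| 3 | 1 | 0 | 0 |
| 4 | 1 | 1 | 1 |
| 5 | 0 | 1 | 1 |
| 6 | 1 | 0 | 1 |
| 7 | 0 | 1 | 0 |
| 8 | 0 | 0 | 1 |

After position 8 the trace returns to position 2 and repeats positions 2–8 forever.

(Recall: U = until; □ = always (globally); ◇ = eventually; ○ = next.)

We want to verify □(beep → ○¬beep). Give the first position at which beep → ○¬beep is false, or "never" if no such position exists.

Check beep → ○¬beep at each position in order: 0 ✓, 1 ✓, 2 ✓.
At position 3 the labels are {beep} and the next position 4 has {beep, error, heat}, so beep → ○¬beep is false there. This is the first violation.

3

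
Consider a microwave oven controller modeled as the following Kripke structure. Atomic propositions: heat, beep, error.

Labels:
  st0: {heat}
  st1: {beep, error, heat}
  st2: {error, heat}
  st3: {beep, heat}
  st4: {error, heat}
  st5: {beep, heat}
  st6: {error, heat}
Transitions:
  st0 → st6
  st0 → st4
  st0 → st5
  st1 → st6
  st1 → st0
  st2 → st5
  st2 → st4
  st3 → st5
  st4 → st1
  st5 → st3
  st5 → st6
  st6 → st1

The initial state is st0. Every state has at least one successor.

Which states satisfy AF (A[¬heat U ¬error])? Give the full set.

{st0, st3, st5}

States satisfying A[¬heat U ¬error]: {st0, st3, st5}.
States satisfying AF (A[¬heat U ¬error]): {st0, st3, st5}.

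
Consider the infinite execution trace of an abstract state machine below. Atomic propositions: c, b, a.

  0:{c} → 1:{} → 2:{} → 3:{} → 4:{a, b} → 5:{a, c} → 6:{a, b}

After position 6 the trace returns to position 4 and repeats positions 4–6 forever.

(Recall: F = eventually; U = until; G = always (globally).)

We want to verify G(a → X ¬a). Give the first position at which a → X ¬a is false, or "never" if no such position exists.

4

Check a → X ¬a at each position in order: 0 ✓, 1 ✓, 2 ✓, 3 ✓.
At position 4 the labels are {a, b} and the next position 5 has {a, c}, so a → X ¬a is false there. This is the first violation.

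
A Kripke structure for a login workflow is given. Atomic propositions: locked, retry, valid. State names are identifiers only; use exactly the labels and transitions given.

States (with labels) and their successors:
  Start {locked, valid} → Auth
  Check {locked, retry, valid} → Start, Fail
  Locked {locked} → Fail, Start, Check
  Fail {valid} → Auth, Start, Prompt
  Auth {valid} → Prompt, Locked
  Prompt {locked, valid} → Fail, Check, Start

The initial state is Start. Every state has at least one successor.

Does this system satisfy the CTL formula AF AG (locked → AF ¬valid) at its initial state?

No

States satisfying AG (locked → AF ¬valid): ∅.
States satisfying AF AG (locked → AF ¬valid): ∅.
There is a path from Start along which AG (locked → AF ¬valid) never holds.
Start ∉ Sat(AF AG (locked → AF ¬valid)).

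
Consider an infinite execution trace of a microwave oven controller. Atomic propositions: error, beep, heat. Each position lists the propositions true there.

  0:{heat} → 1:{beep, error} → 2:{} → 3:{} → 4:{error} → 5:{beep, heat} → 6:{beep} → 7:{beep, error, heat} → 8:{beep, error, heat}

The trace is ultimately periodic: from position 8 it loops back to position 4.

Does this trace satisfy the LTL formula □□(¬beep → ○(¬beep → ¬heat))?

□(¬beep → ○(¬beep → ¬heat)) holds at every position 0..8, and those are all positions ever visited, so □□(¬beep → ○(¬beep → ¬heat)) holds.

Satisfied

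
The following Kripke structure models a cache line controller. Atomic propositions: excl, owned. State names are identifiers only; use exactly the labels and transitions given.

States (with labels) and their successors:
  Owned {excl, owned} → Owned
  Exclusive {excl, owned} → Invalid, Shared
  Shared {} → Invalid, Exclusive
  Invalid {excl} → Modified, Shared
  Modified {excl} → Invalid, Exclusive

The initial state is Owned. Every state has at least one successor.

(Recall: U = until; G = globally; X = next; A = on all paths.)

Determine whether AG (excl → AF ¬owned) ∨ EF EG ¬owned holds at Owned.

Does not hold

States satisfying excl → AF ¬owned: {Exclusive, Shared, Invalid, Modified}.
States satisfying AG (excl → AF ¬owned): {Exclusive, Shared, Invalid, Modified}.
States satisfying EG ¬owned: {Shared, Invalid, Modified}.
States satisfying EF EG ¬owned: {Exclusive, Shared, Invalid, Modified}.
States satisfying AG (excl → AF ¬owned) ∨ EF EG ¬owned: {Exclusive, Shared, Invalid, Modified}.
Owned ∉ Sat(AG (excl → AF ¬owned) ∨ EF EG ¬owned).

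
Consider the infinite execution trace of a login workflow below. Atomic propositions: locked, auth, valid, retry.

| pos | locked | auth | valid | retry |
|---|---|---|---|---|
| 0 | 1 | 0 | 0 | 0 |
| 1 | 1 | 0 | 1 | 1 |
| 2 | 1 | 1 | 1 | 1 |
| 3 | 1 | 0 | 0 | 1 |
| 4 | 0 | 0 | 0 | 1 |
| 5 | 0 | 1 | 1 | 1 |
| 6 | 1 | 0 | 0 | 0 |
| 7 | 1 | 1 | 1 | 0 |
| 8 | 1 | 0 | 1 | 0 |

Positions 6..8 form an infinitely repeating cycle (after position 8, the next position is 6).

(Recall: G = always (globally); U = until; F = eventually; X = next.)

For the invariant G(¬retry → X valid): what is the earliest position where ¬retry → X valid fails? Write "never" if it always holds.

8

Check ¬retry → X valid at each position in order: 0 ✓, 1 ✓, 2 ✓, 3 ✓, 4 ✓, 5 ✓, 6 ✓, 7 ✓.
At position 8 the labels are {locked, valid} and the next position 6 has {locked}, so ¬retry → X valid is false there. This is the first violation.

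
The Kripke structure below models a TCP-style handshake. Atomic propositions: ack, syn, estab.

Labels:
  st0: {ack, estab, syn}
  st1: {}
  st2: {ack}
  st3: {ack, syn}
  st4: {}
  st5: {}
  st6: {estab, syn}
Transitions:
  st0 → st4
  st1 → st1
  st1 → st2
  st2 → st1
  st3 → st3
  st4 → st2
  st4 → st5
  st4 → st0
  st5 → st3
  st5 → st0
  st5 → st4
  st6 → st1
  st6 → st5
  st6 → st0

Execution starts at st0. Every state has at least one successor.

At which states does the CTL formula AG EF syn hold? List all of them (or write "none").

States satisfying EF syn: {st0, st3, st4, st5, st6}.
States satisfying AG EF syn: {st3}.

{st3}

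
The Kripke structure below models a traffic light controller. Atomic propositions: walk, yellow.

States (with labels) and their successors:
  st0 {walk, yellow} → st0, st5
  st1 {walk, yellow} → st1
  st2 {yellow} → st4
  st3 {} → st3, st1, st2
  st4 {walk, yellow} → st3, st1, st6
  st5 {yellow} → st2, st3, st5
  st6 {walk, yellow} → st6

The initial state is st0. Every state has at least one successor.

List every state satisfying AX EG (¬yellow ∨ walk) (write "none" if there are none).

{st1, st2, st4, st6}

States satisfying EG (¬yellow ∨ walk): {st0, st1, st3, st4, st6}.
States satisfying AX EG (¬yellow ∨ walk): {st1, st2, st4, st6}.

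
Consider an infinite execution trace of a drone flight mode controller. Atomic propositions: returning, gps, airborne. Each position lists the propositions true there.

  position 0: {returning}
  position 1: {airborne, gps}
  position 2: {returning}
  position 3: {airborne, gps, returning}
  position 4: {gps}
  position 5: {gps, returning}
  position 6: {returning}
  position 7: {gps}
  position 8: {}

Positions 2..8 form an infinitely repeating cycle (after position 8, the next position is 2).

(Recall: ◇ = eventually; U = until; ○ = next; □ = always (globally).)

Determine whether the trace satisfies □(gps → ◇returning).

Yes

gps → ◇returning holds at every position 0..8, and those are all positions ever visited, so □(gps → ◇returning) holds.
Positions where gps holds: 1, 3, 4, 5, 7.
Check ◇returning at each: 1→ok, 3→ok, 4→ok, 5→ok, 7→ok.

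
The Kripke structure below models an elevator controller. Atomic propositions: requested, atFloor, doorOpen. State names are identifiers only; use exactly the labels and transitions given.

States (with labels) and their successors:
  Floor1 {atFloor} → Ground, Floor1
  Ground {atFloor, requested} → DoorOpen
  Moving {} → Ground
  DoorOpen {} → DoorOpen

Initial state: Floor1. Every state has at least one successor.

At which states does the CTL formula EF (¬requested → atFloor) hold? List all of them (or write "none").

{Floor1, Ground, Moving}

States satisfying ¬requested → atFloor: {Floor1, Ground}.
States satisfying EF (¬requested → atFloor): {Floor1, Ground, Moving}.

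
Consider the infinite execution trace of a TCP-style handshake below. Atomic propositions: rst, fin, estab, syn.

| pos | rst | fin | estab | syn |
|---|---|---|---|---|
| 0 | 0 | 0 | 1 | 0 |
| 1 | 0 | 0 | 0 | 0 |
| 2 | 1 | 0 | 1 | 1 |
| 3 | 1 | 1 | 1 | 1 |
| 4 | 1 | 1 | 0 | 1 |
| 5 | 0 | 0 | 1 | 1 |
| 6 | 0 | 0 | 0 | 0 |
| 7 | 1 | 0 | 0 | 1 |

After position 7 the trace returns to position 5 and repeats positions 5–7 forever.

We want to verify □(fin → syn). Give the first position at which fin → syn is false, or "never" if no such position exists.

never

fin → syn holds at every position 0..7, and those are all the positions the trace ever visits, so the invariant □(fin → syn) is never violated.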